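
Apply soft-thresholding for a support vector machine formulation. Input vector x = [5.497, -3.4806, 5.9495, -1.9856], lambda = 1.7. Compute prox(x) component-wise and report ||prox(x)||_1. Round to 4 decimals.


Soft-thresholding with lambda = 1.7:
prox(5.497) = sign(5.497)*max(|5.497| - 1.7, 0) = 3.797
prox(-3.4806) = sign(-3.4806)*max(|-3.4806| - 1.7, 0) = -1.7806
prox(5.9495) = sign(5.9495)*max(|5.9495| - 1.7, 0) = 4.2495
prox(-1.9856) = sign(-1.9856)*max(|-1.9856| - 1.7, 0) = -0.2856
prox(x) = [3.797, -1.7806, 4.2495, -0.2856]
||prox(x)||_1 = 3.797 + 1.7806 + 4.2495 + 0.2856 = 10.1127


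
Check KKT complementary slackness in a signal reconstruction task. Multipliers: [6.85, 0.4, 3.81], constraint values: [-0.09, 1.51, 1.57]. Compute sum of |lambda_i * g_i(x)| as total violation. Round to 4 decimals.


KKT complementary slackness check:
lambda_1 * g_1 = 6.85 * -0.09 = -0.6165
lambda_2 * g_2 = 0.4 * 1.51 = 0.604
lambda_3 * g_3 = 3.81 * 1.57 = 5.9817
Total violation = 0.6165 + 0.604 + 5.9817 = 7.2022


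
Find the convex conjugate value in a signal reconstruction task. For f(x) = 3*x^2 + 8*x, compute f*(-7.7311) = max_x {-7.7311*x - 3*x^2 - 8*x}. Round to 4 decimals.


f*(y) = sup_x {y*x - a*x^2 - b*x} = sup_x {(y-b)*x - a*x^2}
FOC: (y - b) - 2a*x = 0 => x* = (y - b)/(2a)
x* = (-7.7311 - 8)/(2*3) = -2.6219
f*(-7.7311) = (y-b)^2/(4a) = (-7.7311 - 8)^2/(4*3)
= 247.4675/12 = 20.6223


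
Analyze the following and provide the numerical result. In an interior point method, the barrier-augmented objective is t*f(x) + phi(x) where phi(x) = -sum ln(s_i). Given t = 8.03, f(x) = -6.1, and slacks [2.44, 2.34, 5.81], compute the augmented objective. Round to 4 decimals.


Step 1: Compute log-barrier.
ln values: [0.892, 0.8502, 1.7596]
phi = -(0.892 + 0.8502 + 1.7596) = -3.5017
Step 2: Compute augmented objective.
t*f(x) = 8.03*-6.1 = -48.983
Total = -48.983 - 3.5017 = -52.4847


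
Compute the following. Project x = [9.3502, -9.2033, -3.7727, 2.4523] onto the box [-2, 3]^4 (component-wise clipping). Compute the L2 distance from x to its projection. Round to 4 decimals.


Project each component onto [-2, 3].
clip(9.3502) = 3.0, clip(-9.2033) = -2.0, clip(-3.7727) = -2.0, clip(2.4523) = 2.4523
Projection = [3.0, -2.0, -2.0, 2.4523]
Squared diffs: [40.325, 51.8875, 3.1425, 0.0]
Distance = sqrt(95.355) = 9.765


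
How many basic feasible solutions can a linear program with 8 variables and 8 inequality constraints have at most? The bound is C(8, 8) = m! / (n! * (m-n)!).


Each vertex corresponds to some choice of n active constraints out of m, so the number of vertices is at most C(m, n) = m! / (n!(m-n)!).
m = 8, n = 8
Numerator: 8 * 7 * 6 * 5 * 4 * 3 * 2 * 1
Denominator: 8! = 40320
C(8, 8) = 1


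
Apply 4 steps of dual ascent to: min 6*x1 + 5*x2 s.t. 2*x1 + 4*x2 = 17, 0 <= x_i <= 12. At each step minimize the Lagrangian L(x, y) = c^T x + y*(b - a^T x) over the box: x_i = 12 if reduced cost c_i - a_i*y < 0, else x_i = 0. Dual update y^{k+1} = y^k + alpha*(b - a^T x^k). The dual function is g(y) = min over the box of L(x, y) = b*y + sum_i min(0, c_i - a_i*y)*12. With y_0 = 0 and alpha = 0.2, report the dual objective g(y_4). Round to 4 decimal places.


Dual ascent for LP: min 6*x1 + 5*x2, 2*x1 + 4*x2 = 17, 0 <= x_i <= 12
Step 1: y^k = 0.0, reduced costs: (6.0, 5.0)
  x^k = (0.0, 0.0), subgradient = b - a^T x = 17.0
  y^{k+1} = 0.0 + 0.2*17.0 = 3.4
Step 2: y^k = 3.4, reduced costs: (-0.8, -8.6)
  x^k = (12.0, 12.0), subgradient = b - a^T x = -55.0
  y^{k+1} = 3.4 + 0.2*-55.0 = -7.6
Step 3: y^k = -7.6, reduced costs: (21.2, 35.4)
  x^k = (0.0, 0.0), subgradient = b - a^T x = 17.0
  y^{k+1} = -7.6 + 0.2*17.0 = -4.2
Step 4: y^k = -4.2, reduced costs: (14.4, 21.8)
  x^k = (0.0, 0.0), subgradient = b - a^T x = 17.0
  y^{k+1} = -4.2 + 0.2*17.0 = -0.8
Dual objective at y_4 = -0.8: reduced costs (7.6, 8.2), box minimizer x = (0.0, 0.0)
g(y_4) = b*y + (c1 - a1*y)*x1 + (c2 - a2*y)*x2 = 17*(-0.8) + 7.6*0.0 + 8.2*0.0 = -13.6 + 0.0 + 0.0 = -13.6


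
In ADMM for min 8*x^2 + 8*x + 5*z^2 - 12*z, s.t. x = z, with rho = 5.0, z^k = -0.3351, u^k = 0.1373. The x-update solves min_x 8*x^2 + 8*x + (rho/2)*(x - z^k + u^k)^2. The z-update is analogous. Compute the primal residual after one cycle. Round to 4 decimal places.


ADMM iteration with rho = 5.0, z^k = -0.3351, u^k = 0.1373
Step 1: x-update.
Minimize 8*x^2 + 8*x + (5.0/2)*(x + 0.3351 + 0.1373)^2
FOC: (2*8 + 5.0)*x = -8 + 5.0*(-0.3351 - 0.1373)
x^{k+1} = -0.4934
Step 2: z-update.
Minimize 5*z^2 - 12*z + (5.0/2)*(-0.4934 - z + 0.1373)^2
FOC: (2*5 + 5.0)*z = 12 + 5.0*(-0.4934 + 0.1373)
z^{k+1} = 0.6813
Step 3: u-update.
u^{k+1} = 0.1373 - 0.4934 - 0.6813 = -1.0374
Step 4: Primal residual = |-0.4934 - 0.6813| = 1.1747


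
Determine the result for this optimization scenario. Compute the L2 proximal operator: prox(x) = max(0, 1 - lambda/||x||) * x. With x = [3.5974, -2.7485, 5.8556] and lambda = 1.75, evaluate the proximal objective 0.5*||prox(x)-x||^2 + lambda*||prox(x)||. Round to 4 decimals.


Step 1: Compute ||x||.
||x|| = 7.4016
Step 2: Compute scaling factor.
scale = max(0, 1 - 1.75/7.4016) = 0.7636
Step 3: prox(x) = [2.7468, -2.0987, 4.4711]
||prox(x)|| = 5.6516
Step 4: Proximal objective.
0.5*||prox-x||^2 = 1.5313
lambda*||prox|| = 9.8903
Total = 11.4215


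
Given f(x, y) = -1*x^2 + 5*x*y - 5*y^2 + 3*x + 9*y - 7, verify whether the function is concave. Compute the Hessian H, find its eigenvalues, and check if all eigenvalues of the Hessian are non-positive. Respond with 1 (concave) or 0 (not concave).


The Hessian of f(x,y) = -1*x^2 + 5*x*y - 5*y^2 + 3*x + 9*y - 7 is:
H = [[-2, 5], [5, -10]]
Trace = -2 - 10 = -12
Determinant = -2*-10 - (5)^2 = -5
Discriminant = (-12)^2 - 4*-5 = 164.0
Eigenvalues: lambda_1 = -12.4031, lambda_2 = 0.4031
The function is not concave.

0


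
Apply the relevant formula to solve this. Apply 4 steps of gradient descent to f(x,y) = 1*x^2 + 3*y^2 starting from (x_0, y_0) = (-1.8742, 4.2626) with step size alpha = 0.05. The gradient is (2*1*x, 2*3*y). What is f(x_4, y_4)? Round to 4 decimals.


Gradient descent on f(x,y) = 1*x^2 + 3*y^2.
Starting point: (-1.8742, 4.2626), alpha = 0.05
Step 1: grad_x = 2*1*-1.8742 = -3.7484, grad_y = 2*3*4.2626 = 25.5756
  x_1 = -1.8742 - 0.05*-3.7484 = -1.6868
  y_1 = 4.2626 - 0.05*25.5756 = 2.9838
Step 2: grad_x = 2*1*-1.6868 = -3.3736, grad_y = 2*3*2.9838 = 17.9029
  x_2 = -1.6868 - 0.05*-3.3736 = -1.5181
  y_2 = 2.9838 - 0.05*17.9029 = 2.0887
Step 3: grad_x = 2*1*-1.5181 = -3.0362, grad_y = 2*3*2.0887 = 12.532
  x_3 = -1.5181 - 0.05*-3.0362 = -1.3663
  y_3 = 2.0887 - 0.05*12.532 = 1.4621
Step 4: grad_x = 2*1*-1.3663 = -2.7326, grad_y = 2*3*1.4621 = 8.7724
  x_4 = -1.3663 - 0.05*-2.7326 = -1.2297
  y_4 = 1.4621 - 0.05*8.7724 = 1.0235
f(-1.2297, 1.0235) = 1*(-1.2297)^2 + 3*1.0235^2 = 4.6544


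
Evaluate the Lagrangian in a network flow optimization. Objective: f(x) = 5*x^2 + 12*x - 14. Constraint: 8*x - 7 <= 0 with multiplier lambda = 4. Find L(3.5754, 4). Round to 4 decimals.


Step 1: Evaluate f(x).
f(3.5754) = 5*3.5754^2 + 12*3.5754 - 14 = 92.8222
Step 2: Evaluate g(x).
g(3.5754) = 8*3.5754 - 7 = 21.6032
Step 3: Compute Lagrangian.
L = 92.8222 + 4*21.6032 = 179.235


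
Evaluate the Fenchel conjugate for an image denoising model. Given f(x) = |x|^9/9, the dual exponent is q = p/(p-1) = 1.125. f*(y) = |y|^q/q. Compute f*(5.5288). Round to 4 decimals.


The conjugate exponent q satisfies 1/p + 1/q = 1.
p = 9, so q = 9/(9 - 1) = 1.125
|y|^q = 5.5288^1.125 = 6.8464
f*(5.5288) = 6.8464 / 1.125 = 6.0857


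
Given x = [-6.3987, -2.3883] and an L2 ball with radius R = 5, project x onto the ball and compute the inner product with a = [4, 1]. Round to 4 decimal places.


Step 1: Compute ||x|| (intermediates to 6 decimals).
||x|| = sqrt((-6.3987)^2 + (-2.3883)^2) = 6.829886
Step 2: Project.
Since ||x|| > R, scale = R/||x|| = 5/6.829886 = 0.732077, proj(x) = scale * x
proj(x) = [-4.684341, -1.748419]
Step 3: Dot product.
a^T * proj(x) = 4*(-4.684341) + 1*(-1.748419) = -20.4858


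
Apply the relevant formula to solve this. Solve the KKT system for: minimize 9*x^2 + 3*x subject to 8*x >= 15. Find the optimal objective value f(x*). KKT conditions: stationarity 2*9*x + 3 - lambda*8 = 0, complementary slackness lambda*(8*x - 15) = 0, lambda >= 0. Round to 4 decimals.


Step 1: Try lambda = 0 (constraint inactive).
x_unc = -3/(2*9) = -0.1667
Check: 8*-0.1667 = -1.3336 < 15 -- violated!
Step 2: Constraint must be active: 8*x = 15
x* = 15/8 = 1.875
lambda = (2*9*1.875 + 3)/8 = 4.5938
Step 3: Compute optimal value.
f(x*) = 9*1.875^2 + 3*1.875 = 37.2656


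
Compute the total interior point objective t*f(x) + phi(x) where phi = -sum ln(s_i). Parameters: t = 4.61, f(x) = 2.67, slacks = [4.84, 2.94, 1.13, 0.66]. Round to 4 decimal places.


Step 1: Compute log-barrier.
ln values: [1.5769, 1.0784, 0.1222, -0.4155]
phi = -(1.5769 + 1.0784 + 0.1222 - 0.4155) = -2.362
Step 2: Compute augmented objective.
t*f(x) = 4.61*2.67 = 12.3087
Total = 12.3087 - 2.362 = 9.9467


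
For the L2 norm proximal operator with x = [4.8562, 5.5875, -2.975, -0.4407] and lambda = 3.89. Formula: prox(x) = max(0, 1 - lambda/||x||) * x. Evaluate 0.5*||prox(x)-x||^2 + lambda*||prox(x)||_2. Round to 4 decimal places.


Step 1: Compute ||x||.
||x|| = 7.9905
Step 2: Compute scaling factor.
scale = max(0, 1 - 3.89/7.9905) = 0.5132
Step 3: prox(x) = [2.4921, 2.8673, -1.5267, -0.2262]
||prox(x)|| = 4.1005
Step 4: Proximal objective.
0.5*||prox-x||^2 = 7.5661
lambda*||prox|| = 15.9509
Total = 23.5169


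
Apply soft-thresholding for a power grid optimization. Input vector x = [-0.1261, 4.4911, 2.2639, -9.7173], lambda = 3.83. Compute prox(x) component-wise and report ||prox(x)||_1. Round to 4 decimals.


Soft-thresholding with lambda = 3.83:
prox(-0.1261) = sign(-0.1261)*max(|-0.1261| - 3.83, 0) = 0.0
prox(4.4911) = sign(4.4911)*max(|4.4911| - 3.83, 0) = 0.6611
prox(2.2639) = sign(2.2639)*max(|2.2639| - 3.83, 0) = 0.0
prox(-9.7173) = sign(-9.7173)*max(|-9.7173| - 3.83, 0) = -5.8873
prox(x) = [0.0, 0.6611, 0.0, -5.8873]
||prox(x)||_1 = 0.0 + 0.6611 + 0.0 + 5.8873 = 6.5484


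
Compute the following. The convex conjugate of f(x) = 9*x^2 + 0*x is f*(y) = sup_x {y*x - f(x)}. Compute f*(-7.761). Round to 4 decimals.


f*(y) = sup_x {y*x - a*x^2 - b*x} = sup_x {(y-b)*x - a*x^2}
FOC: (y - b) - 2a*x = 0 => x* = (y - b)/(2a)
x* = (-7.761 - 0)/(2*9) = -0.4312
f*(-7.761) = (y-b)^2/(4a) = (-7.761 - 0)^2/(4*9)
= 60.2331/36 = 1.6731


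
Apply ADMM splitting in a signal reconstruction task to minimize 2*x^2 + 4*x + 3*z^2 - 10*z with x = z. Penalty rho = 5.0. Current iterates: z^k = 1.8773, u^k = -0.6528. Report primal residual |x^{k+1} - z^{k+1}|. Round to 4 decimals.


ADMM iteration with rho = 5.0, z^k = 1.8773, u^k = -0.6528
Step 1: x-update.
Minimize 2*x^2 + 4*x + (5.0/2)*(x - 1.8773 - 0.6528)^2
FOC: (2*2 + 5.0)*x = -4 + 5.0*(1.8773 + 0.6528)
x^{k+1} = 0.9612
Step 2: z-update.
Minimize 3*z^2 - 10*z + (5.0/2)*(0.9612 - z - 0.6528)^2
FOC: (2*3 + 5.0)*z = 10 + 5.0*(0.9612 - 0.6528)
z^{k+1} = 1.0493
Step 3: u-update.
u^{k+1} = -0.6528 + 0.9612 - 1.0493 = -0.7409
Step 4: Primal residual = |0.9612 - 1.0493| = 0.0881


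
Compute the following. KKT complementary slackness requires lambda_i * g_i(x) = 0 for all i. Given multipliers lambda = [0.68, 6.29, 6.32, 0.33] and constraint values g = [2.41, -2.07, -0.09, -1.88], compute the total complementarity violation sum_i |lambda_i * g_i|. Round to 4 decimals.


KKT complementary slackness check:
lambda_1 * g_1 = 0.68 * 2.41 = 1.6388
lambda_2 * g_2 = 6.29 * -2.07 = -13.0203
lambda_3 * g_3 = 6.32 * -0.09 = -0.5688
lambda_4 * g_4 = 0.33 * -1.88 = -0.6204
Total violation = 1.6388 + 13.0203 + 0.5688 + 0.6204 = 15.8483


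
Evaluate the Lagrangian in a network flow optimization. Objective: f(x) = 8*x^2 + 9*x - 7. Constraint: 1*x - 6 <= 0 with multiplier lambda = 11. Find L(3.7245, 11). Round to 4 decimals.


Step 1: Evaluate f(x).
f(3.7245) = 8*3.7245^2 + 9*3.7245 - 7 = 137.4957
Step 2: Evaluate g(x).
g(3.7245) = 1*3.7245 - 6 = -2.2755
Step 3: Compute Lagrangian.
L = 137.4957 + 11*-2.2755 = 112.4652


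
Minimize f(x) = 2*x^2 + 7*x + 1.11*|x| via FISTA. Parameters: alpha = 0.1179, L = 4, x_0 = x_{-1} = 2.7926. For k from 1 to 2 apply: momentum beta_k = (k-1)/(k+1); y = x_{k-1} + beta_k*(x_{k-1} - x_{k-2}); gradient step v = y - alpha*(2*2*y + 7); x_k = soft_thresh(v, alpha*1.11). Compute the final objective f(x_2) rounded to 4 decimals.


FISTA on f(x) = 2*x^2 + 7*x + 1.11*|x|
L = 4, alpha = 0.1179
Iteration 1: beta = 0.0, y = 2.7926 + 0.0*(2.7926 - 2.7926) = 2.7926
  grad(y) = 18.1704, v = y - alpha*grad = 0.6503
  prox(v) = soft_thresh(0.6503, 0.1309) = 0.5194
Iteration 2: beta = 0.3333, y = 0.5194 + 0.3333*(0.5194 - 2.7926) = -0.2383
  grad(y) = 6.0469, v = y - alpha*grad = -0.9512
  prox(v) = soft_thresh(-0.9512, 0.1309) = -0.8203
f(x_2) = 2*(-0.8203)^2 + 7*(-0.8203) + 1.11*|-0.8203| = -3.4859


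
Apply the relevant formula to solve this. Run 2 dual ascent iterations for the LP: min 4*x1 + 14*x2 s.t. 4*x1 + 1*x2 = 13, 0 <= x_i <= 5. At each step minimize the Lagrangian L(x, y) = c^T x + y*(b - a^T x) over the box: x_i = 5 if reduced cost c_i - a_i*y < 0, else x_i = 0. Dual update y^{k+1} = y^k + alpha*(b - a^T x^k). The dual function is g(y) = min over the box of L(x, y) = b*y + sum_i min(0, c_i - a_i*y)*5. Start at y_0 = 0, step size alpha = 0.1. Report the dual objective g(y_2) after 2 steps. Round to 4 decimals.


Dual ascent for LP: min 4*x1 + 14*x2, 4*x1 + 1*x2 = 13, 0 <= x_i <= 5
Step 1: y^k = 0.0, reduced costs: (4.0, 14.0)
  x^k = (0.0, 0.0), subgradient = b - a^T x = 13.0
  y^{k+1} = 0.0 + 0.1*13.0 = 1.3
Step 2: y^k = 1.3, reduced costs: (-1.2, 12.7)
  x^k = (5.0, 0.0), subgradient = b - a^T x = -7.0
  y^{k+1} = 1.3 + 0.1*-7.0 = 0.6
Dual objective at y_2 = 0.6: reduced costs (1.6, 13.4), box minimizer x = (0.0, 0.0)
g(y_2) = b*y + (c1 - a1*y)*x1 + (c2 - a2*y)*x2 = 13*0.6 + 1.6*0.0 + 13.4*0.0 = 7.8 + 0.0 + 0.0 = 7.8


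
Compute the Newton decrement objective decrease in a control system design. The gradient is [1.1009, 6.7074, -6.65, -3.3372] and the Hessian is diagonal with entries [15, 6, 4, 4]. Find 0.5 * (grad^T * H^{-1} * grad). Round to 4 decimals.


Step 1: H is diagonal, so H^(-1) * g = [0.0734, 1.1179, -1.6625, -0.8343].
Step 2: g^T H^(-1) g = sum_i g_i^2 / H_ii
  = (1.1009)^2/15 + (6.7074)^2/6 + (-6.65)^2/4 + (-3.3372)^2/4
  = 0.0808 + 7.4982 + 11.0556 + 2.7842 = 21.4189
Step 3: Objective decrease = 0.5 * g^T H^(-1) g = 10.7094


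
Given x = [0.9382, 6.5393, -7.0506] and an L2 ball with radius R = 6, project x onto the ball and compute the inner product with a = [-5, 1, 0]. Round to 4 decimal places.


Step 1: Compute ||x|| (intermediates to 6 decimals).
||x|| = sqrt(0.9382^2 + 6.5393^2 + (-7.0506)^2) = 9.661968
Step 2: Project.
Since ||x|| > R, scale = R/||x|| = 6/9.661968 = 0.620991, proj(x) = scale * x
proj(x) = [0.582614, 4.060846, -4.378359]
Step 3: Dot product.
a^T * proj(x) = -5*0.582614 + 1*4.060846 + 0*(-4.378359) = 1.1478


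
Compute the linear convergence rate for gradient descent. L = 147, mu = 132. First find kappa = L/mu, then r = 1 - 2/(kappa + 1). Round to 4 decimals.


Step 1: Compute the condition number.
kappa = L/mu = 147/132 = 1.1136
Step 2: Compute the convergence rate.
r = 1 - 2/(kappa + 1) = 1 - 2*mu/(L + mu) = (L - mu)/(L + mu) = 15/279 = 0.0538


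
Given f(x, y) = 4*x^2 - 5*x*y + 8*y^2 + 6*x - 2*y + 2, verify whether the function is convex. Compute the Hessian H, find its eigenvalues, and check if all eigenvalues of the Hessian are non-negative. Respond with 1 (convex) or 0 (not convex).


The Hessian of f(x,y) = 4*x^2 - 5*x*y + 8*y^2 + 6*x - 2*y + 2 is:
H = [[8, -5], [-5, 16]]
Trace = 8 + 16 = 24
Determinant = 8*16 - (-5)^2 = 103
Discriminant = (24)^2 - 4*103 = 164.0
Eigenvalues: lambda_1 = 5.5969, lambda_2 = 18.4031
The function is convex.

1


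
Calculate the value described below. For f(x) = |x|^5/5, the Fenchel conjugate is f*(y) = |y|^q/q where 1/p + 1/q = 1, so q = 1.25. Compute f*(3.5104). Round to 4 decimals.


The conjugate exponent q satisfies 1/p + 1/q = 1.
p = 5, so q = 5/(5 - 1) = 1.25
|y|^q = 3.5104^1.25 = 4.805
f*(3.5104) = 4.805 / 1.25 = 3.844


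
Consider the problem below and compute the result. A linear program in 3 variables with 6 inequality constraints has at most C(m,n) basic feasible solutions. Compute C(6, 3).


Each vertex corresponds to some choice of n active constraints out of m, so the number of vertices is at most C(m, n) = m! / (n!(m-n)!).
m = 6, n = 3
Numerator: 6 * 5 * 4
Denominator: 3! = 6
C(6, 3) = 20


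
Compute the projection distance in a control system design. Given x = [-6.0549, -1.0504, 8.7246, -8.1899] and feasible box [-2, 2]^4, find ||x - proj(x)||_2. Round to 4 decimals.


Project each component onto [-2, 2].
clip(-6.0549) = -2.0, clip(-1.0504) = -1.0504, clip(8.7246) = 2.0, clip(-8.1899) = -2.0
Projection = [-2.0, -1.0504, 2.0, -2.0]
Squared diffs: [16.4422, 0.0, 45.2202, 38.3149]
Distance = sqrt(99.9773) = 9.9989


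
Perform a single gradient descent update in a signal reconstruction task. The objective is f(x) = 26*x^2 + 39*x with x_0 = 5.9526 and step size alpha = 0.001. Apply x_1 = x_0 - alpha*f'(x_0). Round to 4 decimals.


We compute the gradient at x_0 and apply the update.
f'(x) = 52*x + 39
f'(5.9526) = 52*5.9526 + 39 = 348.5352
x_1 = 5.9526 - 0.001*348.5352 = 5.6041


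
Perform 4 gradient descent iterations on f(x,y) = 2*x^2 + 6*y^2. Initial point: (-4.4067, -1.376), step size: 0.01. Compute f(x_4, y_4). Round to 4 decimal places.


Gradient descent on f(x,y) = 2*x^2 + 6*y^2.
Starting point: (-4.4067, -1.376), alpha = 0.01
Step 1: grad_x = 2*2*-4.4067 = -17.6268, grad_y = 2*6*-1.376 = -16.512
  x_1 = -4.4067 - 0.01*-17.6268 = -4.2304
  y_1 = -1.376 - 0.01*-16.512 = -1.2109
Step 2: grad_x = 2*2*-4.2304 = -16.9217, grad_y = 2*6*-1.2109 = -14.5306
  x_2 = -4.2304 - 0.01*-16.9217 = -4.0612
  y_2 = -1.2109 - 0.01*-14.5306 = -1.0656
Step 3: grad_x = 2*2*-4.0612 = -16.2449, grad_y = 2*6*-1.0656 = -12.7869
  x_3 = -4.0612 - 0.01*-16.2449 = -3.8988
  y_3 = -1.0656 - 0.01*-12.7869 = -0.9377
Step 4: grad_x = 2*2*-3.8988 = -15.5951, grad_y = 2*6*-0.9377 = -11.2525
  x_4 = -3.8988 - 0.01*-15.5951 = -3.7428
  y_4 = -0.9377 - 0.01*-11.2525 = -0.8252
f(-3.7428, -0.8252) = 2*(-3.7428)^2 + 6*(-0.8252)^2 = 32.1029


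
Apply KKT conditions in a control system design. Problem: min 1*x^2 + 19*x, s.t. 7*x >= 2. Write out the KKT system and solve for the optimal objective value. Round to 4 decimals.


Step 1: Try lambda = 0 (constraint inactive).
x_unc = -19/(2*1) = -9.5
Check: 7*-9.5 = -66.5 < 2 -- violated!
Step 2: Constraint must be active: 7*x = 2
x* = 2/7 = 0.2857 (rounded; the exact value 2/7 is used below)
lambda = (2*1*(2/7) + 19)/7 = 2.7959
Step 3: Compute optimal value.
f(x*) = 1*(2/7)^2 + 19*(2/7) = 5.5102


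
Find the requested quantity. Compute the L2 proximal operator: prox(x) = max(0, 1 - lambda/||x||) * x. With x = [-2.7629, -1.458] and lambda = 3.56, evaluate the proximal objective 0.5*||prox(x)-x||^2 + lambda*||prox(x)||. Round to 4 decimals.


Step 1: Compute ||x||.
||x|| = 3.124
Step 2: Compute scaling factor.
scale = max(0, 1 - 3.56/3.124) = 0.0
Step 3: prox(x) = [-0.0, -0.0]
||prox(x)|| = 0.0
Step 4: Proximal objective.
0.5*||prox-x||^2 = 4.8797
lambda*||prox|| = 0.0
Total = 4.8797


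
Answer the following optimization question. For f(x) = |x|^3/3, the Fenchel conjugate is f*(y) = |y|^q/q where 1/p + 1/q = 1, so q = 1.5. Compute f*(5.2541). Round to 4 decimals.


The conjugate exponent q satisfies 1/p + 1/q = 1.
p = 3, so q = 3/(3 - 1) = 1.5
|y|^q = 5.2541^1.5 = 12.0434
f*(5.2541) = 12.0434 / 1.5 = 8.0289


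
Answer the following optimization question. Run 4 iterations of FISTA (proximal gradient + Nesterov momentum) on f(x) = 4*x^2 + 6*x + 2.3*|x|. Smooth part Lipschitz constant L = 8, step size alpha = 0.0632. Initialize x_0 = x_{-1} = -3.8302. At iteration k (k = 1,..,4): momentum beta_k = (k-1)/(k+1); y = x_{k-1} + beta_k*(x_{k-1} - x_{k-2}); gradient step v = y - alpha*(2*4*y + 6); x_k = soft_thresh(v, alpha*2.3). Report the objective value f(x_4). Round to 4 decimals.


FISTA on f(x) = 4*x^2 + 6*x + 2.3*|x|
L = 8, alpha = 0.0632
Iteration 1: beta = 0.0, y = -3.8302 + 0.0*(-3.8302 + 3.8302) = -3.8302
  grad(y) = -24.6416, v = y - alpha*grad = -2.2729
  prox(v) = soft_thresh(-2.2729, 0.1454) = -2.1275
Iteration 2: beta = 0.3333, y = -2.1275 + 0.3333*(-2.1275 + 3.8302) = -1.5599
  grad(y) = -6.4794, v = y - alpha*grad = -1.1504
  prox(v) = soft_thresh(-1.1504, 0.1454) = -1.0051
Iteration 3: beta = 0.5, y = -1.0051 + 0.5*(-1.0051 + 2.1275) = -0.4439
  grad(y) = 2.4492, v = y - alpha*grad = -0.5986
  prox(v) = soft_thresh(-0.5986, 0.1454) = -0.4533
Iteration 4: beta = 0.6, y = -0.4533 + 0.6*(-0.4533 + 1.0051) = -0.1222
  grad(y) = 5.0223, v = y - alpha*grad = -0.4396
  prox(v) = soft_thresh(-0.4396, 0.1454) = -0.2943
f(x_4) = 4*(-0.2943)^2 + 6*(-0.2943) + 2.3*|-0.2943| = -0.7424


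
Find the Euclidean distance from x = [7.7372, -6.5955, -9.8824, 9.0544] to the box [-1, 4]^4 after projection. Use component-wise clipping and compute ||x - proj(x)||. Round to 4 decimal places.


Project each component onto [-1, 4].
clip(7.7372) = 4.0, clip(-6.5955) = -1.0, clip(-9.8824) = -1.0, clip(9.0544) = 4.0
Projection = [4.0, -1.0, -1.0, 4.0]
Squared diffs: [13.9667, 31.3096, 78.897, 25.547]
Distance = sqrt(149.7203) = 12.236


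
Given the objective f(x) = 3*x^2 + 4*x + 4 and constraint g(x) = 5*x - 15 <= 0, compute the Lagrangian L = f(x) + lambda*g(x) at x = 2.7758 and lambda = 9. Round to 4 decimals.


Step 1: Evaluate f(x).
f(2.7758) = 3*2.7758^2 + 4*2.7758 + 4 = 38.2184
Step 2: Evaluate g(x).
g(2.7758) = 5*2.7758 - 15 = -1.121
Step 3: Compute Lagrangian.
L = 38.2184 + 9*-1.121 = 28.1294


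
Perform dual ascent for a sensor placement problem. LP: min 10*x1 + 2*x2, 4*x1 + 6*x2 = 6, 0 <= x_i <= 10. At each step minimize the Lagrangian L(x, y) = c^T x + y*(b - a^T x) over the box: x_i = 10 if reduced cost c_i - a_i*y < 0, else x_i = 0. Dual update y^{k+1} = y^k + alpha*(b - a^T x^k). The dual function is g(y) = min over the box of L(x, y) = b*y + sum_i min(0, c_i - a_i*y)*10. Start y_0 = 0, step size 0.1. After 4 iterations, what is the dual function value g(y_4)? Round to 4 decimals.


Dual ascent for LP: min 10*x1 + 2*x2, 4*x1 + 6*x2 = 6, 0 <= x_i <= 10
Step 1: y^k = 0.0, reduced costs: (10.0, 2.0)
  x^k = (0.0, 0.0), subgradient = b - a^T x = 6.0
  y^{k+1} = 0.0 + 0.1*6.0 = 0.6
Step 2: y^k = 0.6, reduced costs: (7.6, -1.6)
  x^k = (0.0, 10.0), subgradient = b - a^T x = -54.0
  y^{k+1} = 0.6 + 0.1*-54.0 = -4.8
Step 3: y^k = -4.8, reduced costs: (29.2, 30.8)
  x^k = (0.0, 0.0), subgradient = b - a^T x = 6.0
  y^{k+1} = -4.8 + 0.1*6.0 = -4.2
Step 4: y^k = -4.2, reduced costs: (26.8, 27.2)
  x^k = (0.0, 0.0), subgradient = b - a^T x = 6.0
  y^{k+1} = -4.2 + 0.1*6.0 = -3.6
Dual objective at y_4 = -3.6: reduced costs (24.4, 23.6), box minimizer x = (0.0, 0.0)
g(y_4) = b*y + (c1 - a1*y)*x1 + (c2 - a2*y)*x2 = 6*(-3.6) + 24.4*0.0 + 23.6*0.0 = -21.6 + 0.0 + 0.0 = -21.6


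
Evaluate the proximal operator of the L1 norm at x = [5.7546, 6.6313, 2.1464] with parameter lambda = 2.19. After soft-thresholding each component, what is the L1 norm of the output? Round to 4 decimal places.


Soft-thresholding with lambda = 2.19:
prox(5.7546) = sign(5.7546)*max(|5.7546| - 2.19, 0) = 3.5646
prox(6.6313) = sign(6.6313)*max(|6.6313| - 2.19, 0) = 4.4413
prox(2.1464) = sign(2.1464)*max(|2.1464| - 2.19, 0) = 0.0
prox(x) = [3.5646, 4.4413, 0.0]
||prox(x)||_1 = 3.5646 + 4.4413 + 0.0 = 8.0059


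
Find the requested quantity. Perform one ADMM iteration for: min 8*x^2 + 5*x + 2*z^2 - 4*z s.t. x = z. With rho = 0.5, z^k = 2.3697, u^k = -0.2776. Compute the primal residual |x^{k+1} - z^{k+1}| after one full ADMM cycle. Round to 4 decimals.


ADMM iteration with rho = 0.5, z^k = 2.3697, u^k = -0.2776
Step 1: x-update.
Minimize 8*x^2 + 5*x + (0.5/2)*(x - 2.3697 - 0.2776)^2
FOC: (2*8 + 0.5)*x = -5 + 0.5*(2.3697 + 0.2776)
x^{k+1} = -0.2228
Step 2: z-update.
Minimize 2*z^2 - 4*z + (0.5/2)*(-0.2228 - z - 0.2776)^2
FOC: (2*2 + 0.5)*z = 4 + 0.5*(-0.2228 - 0.2776)
z^{k+1} = 0.8333
Step 3: u-update.
u^{k+1} = -0.2776 - 0.2228 - 0.8333 = -1.3337
Step 4: Primal residual = |-0.2228 - 0.8333| = 1.0561


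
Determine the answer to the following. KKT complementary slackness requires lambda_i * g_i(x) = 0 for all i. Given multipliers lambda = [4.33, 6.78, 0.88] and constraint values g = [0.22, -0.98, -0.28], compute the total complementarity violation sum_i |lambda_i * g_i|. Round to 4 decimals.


KKT complementary slackness check:
lambda_1 * g_1 = 4.33 * 0.22 = 0.9526
lambda_2 * g_2 = 6.78 * -0.98 = -6.6444
lambda_3 * g_3 = 0.88 * -0.28 = -0.2464
Total violation = 0.9526 + 6.6444 + 0.2464 = 7.8434


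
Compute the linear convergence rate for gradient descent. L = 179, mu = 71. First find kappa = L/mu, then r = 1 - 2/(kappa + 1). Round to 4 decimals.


Step 1: Compute the condition number.
kappa = L/mu = 179/71 = 2.5211
Step 2: Compute the convergence rate.
r = 1 - 2/(kappa + 1) = 1 - 2*mu/(L + mu) = (L - mu)/(L + mu) = 108/250 = 0.432


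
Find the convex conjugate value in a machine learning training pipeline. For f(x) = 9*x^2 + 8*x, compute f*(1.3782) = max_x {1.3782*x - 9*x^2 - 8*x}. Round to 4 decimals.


f*(y) = sup_x {y*x - a*x^2 - b*x} = sup_x {(y-b)*x - a*x^2}
FOC: (y - b) - 2a*x = 0 => x* = (y - b)/(2a)
x* = (1.3782 - 8)/(2*9) = -0.3679
f*(1.3782) = (y-b)^2/(4a) = (1.3782 - 8)^2/(4*9)
= 43.8482/36 = 1.218


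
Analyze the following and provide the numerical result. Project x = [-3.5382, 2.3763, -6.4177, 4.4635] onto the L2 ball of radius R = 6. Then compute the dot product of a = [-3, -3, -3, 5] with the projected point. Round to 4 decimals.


Step 1: Compute ||x|| (intermediates to 6 decimals).
||x|| = sqrt((-3.5382)^2 + 2.3763^2 + (-6.4177)^2 + 4.4635^2) = 8.903672
Step 2: Project.
Since ||x|| > R, scale = R/||x|| = 6/8.903672 = 0.673879, proj(x) = scale * x
proj(x) = [-2.384319, 1.601339, -4.324753, 3.007859]
Step 3: Dot product.
a^T * proj(x) = -3*(-2.384319) - 3*1.601339 - 3*(-4.324753) + 5*3.007859 = 30.3625


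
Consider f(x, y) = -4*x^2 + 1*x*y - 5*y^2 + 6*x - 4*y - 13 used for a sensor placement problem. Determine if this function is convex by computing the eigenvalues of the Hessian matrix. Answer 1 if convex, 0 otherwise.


The Hessian of f(x,y) = -4*x^2 + 1*x*y - 5*y^2 + 6*x - 4*y - 13 is:
H = [[-8, 1], [1, -10]]
Trace = -8 - 10 = -18
Determinant = -8*-10 - (1)^2 = 79
Discriminant = (-18)^2 - 4*79 = 8.0
Eigenvalues: lambda_1 = -10.4142, lambda_2 = -7.5858
The function is not convex.

0


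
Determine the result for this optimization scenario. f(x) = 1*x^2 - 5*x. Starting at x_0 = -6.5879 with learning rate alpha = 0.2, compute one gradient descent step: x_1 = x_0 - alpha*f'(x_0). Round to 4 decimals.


We compute the gradient at x_0 and apply the update.
f'(x) = 2*x - 5
f'(-6.5879) = 2*-6.5879 - 5 = -18.1758
x_1 = -6.5879 - 0.2*-18.1758 = -2.9527


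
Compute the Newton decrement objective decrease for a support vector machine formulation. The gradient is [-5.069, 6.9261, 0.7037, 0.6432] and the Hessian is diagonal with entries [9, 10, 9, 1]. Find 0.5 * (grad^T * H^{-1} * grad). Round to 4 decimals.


Step 1: H is diagonal, so H^(-1) * g = [-0.5632, 0.6926, 0.0782, 0.6432].
Step 2: g^T H^(-1) g = sum_i g_i^2 / H_ii
  = (-5.069)^2/9 + (6.9261)^2/10 + (0.7037)^2/9 + (0.6432)^2/1
  = 2.855 + 4.7971 + 0.055 + 0.4137 = 8.1208
Step 3: Objective decrease = 0.5 * g^T H^(-1) g = 4.0604


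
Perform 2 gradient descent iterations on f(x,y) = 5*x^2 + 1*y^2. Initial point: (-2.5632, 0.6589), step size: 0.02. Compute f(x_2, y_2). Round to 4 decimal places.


Gradient descent on f(x,y) = 5*x^2 + 1*y^2.
Starting point: (-2.5632, 0.6589), alpha = 0.02
Step 1: grad_x = 2*5*-2.5632 = -25.632, grad_y = 2*1*0.6589 = 1.3178
  x_1 = -2.5632 - 0.02*-25.632 = -2.0506
  y_1 = 0.6589 - 0.02*1.3178 = 0.6325
Step 2: grad_x = 2*5*-2.0506 = -20.5056, grad_y = 2*1*0.6325 = 1.2651
  x_2 = -2.0506 - 0.02*-20.5056 = -1.6404
  y_2 = 0.6325 - 0.02*1.2651 = 0.6072
f(-1.6404, 0.6072) = 5*(-1.6404)^2 + 1*0.6072^2 = 13.8241


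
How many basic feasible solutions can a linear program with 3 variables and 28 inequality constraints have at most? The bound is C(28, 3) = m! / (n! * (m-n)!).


Each vertex corresponds to some choice of n active constraints out of m, so the number of vertices is at most C(m, n) = m! / (n!(m-n)!).
m = 28, n = 3
Numerator: 28 * 27 * 26
Denominator: 3! = 6
C(28, 3) = 3276


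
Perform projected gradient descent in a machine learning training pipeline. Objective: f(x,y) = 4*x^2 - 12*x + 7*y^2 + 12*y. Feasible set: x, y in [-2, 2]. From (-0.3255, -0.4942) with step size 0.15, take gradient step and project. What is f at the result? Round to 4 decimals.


Step 1: Compute gradient at (-0.3255, -0.4942).
grad_x = 2*4*-0.3255 - 12 = -14.604
grad_y = 2*7*-0.4942 + 12 = 5.0812
Step 2: Gradient step.
x_raw = -0.3255 - 0.15*-14.604 = 1.8651
y_raw = -0.4942 - 0.15*5.0812 = -1.2564
Step 3: Project onto [-2, 2].
x_proj = clip(1.8651) = 1.8651
y_proj = clip(-1.2564) = -1.2564
Step 4: Evaluate f.
f(1.8651, -1.2564) = -12.4939


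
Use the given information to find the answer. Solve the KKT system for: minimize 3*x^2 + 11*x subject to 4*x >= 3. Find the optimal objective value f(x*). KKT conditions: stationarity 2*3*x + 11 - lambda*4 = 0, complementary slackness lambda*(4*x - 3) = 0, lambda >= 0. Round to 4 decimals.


Step 1: Try lambda = 0 (constraint inactive).
x_unc = -11/(2*3) = -1.8333
Check: 4*-1.8333 = -7.3332 < 3 -- violated!
Step 2: Constraint must be active: 4*x = 3
x* = 3/4 = 0.75
lambda = (2*3*0.75 + 11)/4 = 3.875
Step 3: Compute optimal value.
f(x*) = 3*0.75^2 + 11*0.75 = 9.9375


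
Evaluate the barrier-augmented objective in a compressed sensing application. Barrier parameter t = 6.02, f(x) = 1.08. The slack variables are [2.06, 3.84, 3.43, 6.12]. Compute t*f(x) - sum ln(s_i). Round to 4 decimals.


Step 1: Compute log-barrier.
ln values: [0.7227, 1.3455, 1.2326, 1.8116]
phi = -(0.7227 + 1.3455 + 1.2326 + 1.8116) = -5.1123
Step 2: Compute augmented objective.
t*f(x) = 6.02*1.08 = 6.5016
Total = 6.5016 - 5.1123 = 1.3893


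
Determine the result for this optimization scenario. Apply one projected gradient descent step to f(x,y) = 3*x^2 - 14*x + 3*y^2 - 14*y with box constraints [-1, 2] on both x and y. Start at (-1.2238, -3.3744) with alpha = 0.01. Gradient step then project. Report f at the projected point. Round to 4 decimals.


Step 1: Compute gradient at (-1.2238, -3.3744).
grad_x = 2*3*-1.2238 - 14 = -21.3428
grad_y = 2*3*-3.3744 - 14 = -34.2464
Step 2: Gradient step.
x_raw = -1.2238 - 0.01*-21.3428 = -1.0104
y_raw = -3.3744 - 0.01*-34.2464 = -3.0319
Step 3: Project onto [-1, 2].
x_proj = clip(-1.0104) = -1.0
y_proj = clip(-3.0319) = -1.0
Step 4: Evaluate f.
f(-1.0, -1.0) = 34.0


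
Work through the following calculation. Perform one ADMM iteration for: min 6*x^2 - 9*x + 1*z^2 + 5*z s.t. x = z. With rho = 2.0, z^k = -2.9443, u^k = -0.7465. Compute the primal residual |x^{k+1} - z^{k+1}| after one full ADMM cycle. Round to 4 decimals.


ADMM iteration with rho = 2.0, z^k = -2.9443, u^k = -0.7465
Step 1: x-update.
Minimize 6*x^2 - 9*x + (2.0/2)*(x + 2.9443 - 0.7465)^2
FOC: (2*6 + 2.0)*x = 9 + 2.0*(-2.9443 + 0.7465)
x^{k+1} = 0.3289
Step 2: z-update.
Minimize 1*z^2 + 5*z + (2.0/2)*(0.3289 - z - 0.7465)^2
FOC: (2*1 + 2.0)*z = -5 + 2.0*(0.3289 - 0.7465)
z^{k+1} = -1.4588
Step 3: u-update.
u^{k+1} = -0.7465 + 0.3289 + 1.4588 = 1.0412
Step 4: Primal residual = |0.3289 + 1.4588| = 1.7877


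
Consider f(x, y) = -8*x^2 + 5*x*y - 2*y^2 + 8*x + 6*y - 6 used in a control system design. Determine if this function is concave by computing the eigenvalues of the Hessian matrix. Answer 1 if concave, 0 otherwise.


The Hessian of f(x,y) = -8*x^2 + 5*x*y - 2*y^2 + 8*x + 6*y - 6 is:
H = [[-16, 5], [5, -4]]
Trace = -16 - 4 = -20
Determinant = -16*-4 - (5)^2 = 39
Discriminant = (-20)^2 - 4*39 = 244.0
Eigenvalues: lambda_1 = -17.8102, lambda_2 = -2.1898
The function is concave.

1


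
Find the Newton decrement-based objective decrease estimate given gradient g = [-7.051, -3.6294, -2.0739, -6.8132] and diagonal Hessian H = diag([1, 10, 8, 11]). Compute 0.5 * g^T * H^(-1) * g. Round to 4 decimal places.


Step 1: H is diagonal, so H^(-1) * g = [-7.051, -0.3629, -0.2592, -0.6194].
Step 2: g^T H^(-1) g = sum_i g_i^2 / H_ii
  = (-7.051)^2/1 + (-3.6294)^2/10 + (-2.0739)^2/8 + (-6.8132)^2/11
  = 49.7166 + 1.3173 + 0.5376 + 4.22 = 55.7915
Step 3: Objective decrease = 0.5 * g^T H^(-1) g = 27.8957


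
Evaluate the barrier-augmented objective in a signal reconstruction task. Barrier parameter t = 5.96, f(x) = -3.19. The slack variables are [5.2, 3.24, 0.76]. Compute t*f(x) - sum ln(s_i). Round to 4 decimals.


Step 1: Compute log-barrier.
ln values: [1.6487, 1.1756, -0.2744]
phi = -(1.6487 + 1.1756 - 0.2744) = -2.5498
Step 2: Compute augmented objective.
t*f(x) = 5.96*-3.19 = -19.0124
Total = -19.0124 - 2.5498 = -21.5622


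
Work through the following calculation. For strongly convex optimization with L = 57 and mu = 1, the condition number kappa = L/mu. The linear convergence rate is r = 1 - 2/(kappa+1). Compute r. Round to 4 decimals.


Step 1: Compute the condition number.
kappa = L/mu = 57/1 = 57.0
Step 2: Compute the convergence rate.
r = 1 - 2/(kappa + 1) = 1 - 2*mu/(L + mu) = (L - mu)/(L + mu) = 56/58 = 0.9655


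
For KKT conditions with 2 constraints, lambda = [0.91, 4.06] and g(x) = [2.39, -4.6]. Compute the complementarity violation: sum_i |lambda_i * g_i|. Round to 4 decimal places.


KKT complementary slackness check:
lambda_1 * g_1 = 0.91 * 2.39 = 2.1749
lambda_2 * g_2 = 4.06 * -4.6 = -18.676
Total violation = 2.1749 + 18.676 = 20.8509


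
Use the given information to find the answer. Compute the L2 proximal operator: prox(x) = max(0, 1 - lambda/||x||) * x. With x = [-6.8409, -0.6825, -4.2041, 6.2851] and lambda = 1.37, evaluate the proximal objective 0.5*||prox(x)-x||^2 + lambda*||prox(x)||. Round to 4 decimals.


Step 1: Compute ||x||.
||x|| = 10.2196
Step 2: Compute scaling factor.
scale = max(0, 1 - 1.37/10.2196) = 0.8659
Step 3: prox(x) = [-5.9238, -0.591, -3.6405, 5.4425]
||prox(x)|| = 8.8496
Step 4: Proximal objective.
0.5*||prox-x||^2 = 0.9385
lambda*||prox|| = 12.124
Total = 13.0624


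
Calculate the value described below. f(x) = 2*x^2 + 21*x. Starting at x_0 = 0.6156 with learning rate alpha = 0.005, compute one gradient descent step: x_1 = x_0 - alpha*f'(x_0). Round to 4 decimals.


We compute the gradient at x_0 and apply the update.
f'(x) = 4*x + 21
f'(0.6156) = 4*0.6156 + 21 = 23.4624
x_1 = 0.6156 - 0.005*23.4624 = 0.4983


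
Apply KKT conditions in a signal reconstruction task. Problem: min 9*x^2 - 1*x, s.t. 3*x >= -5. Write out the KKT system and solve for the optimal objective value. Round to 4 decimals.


Step 1: Try lambda = 0 (constraint inactive).
Stationarity: 2*9*x - 1 = 0
x* = 1/(2*9) = 1/18 = 0.0556 (rounded; the exact value 1/18 is used below)
Check constraint: 3*0.0556 = 0.1668 >= -5 -- satisfied.
Step 2: Compute optimal value.
f(x*) = 9*(1/18)^2 - 1*(1/18) = -0.0278


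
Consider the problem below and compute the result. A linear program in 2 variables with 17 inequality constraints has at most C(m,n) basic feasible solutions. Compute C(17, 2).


Each vertex corresponds to some choice of n active constraints out of m, so the number of vertices is at most C(m, n) = m! / (n!(m-n)!).
m = 17, n = 2
Numerator: 17 * 16
Denominator: 2! = 2
C(17, 2) = 136


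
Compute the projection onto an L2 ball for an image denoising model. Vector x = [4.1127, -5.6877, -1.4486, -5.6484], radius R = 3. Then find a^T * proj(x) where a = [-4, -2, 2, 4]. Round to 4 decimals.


Step 1: Compute ||x|| (intermediates to 6 decimals).
||x|| = sqrt(4.1127^2 + (-5.6877)^2 + (-1.4486)^2 + (-5.6484)^2) = 9.125081
Step 2: Project.
Since ||x|| > R, scale = R/||x|| = 3/9.125081 = 0.328764, proj(x) = scale * x
proj(x) = [1.352108, -1.869911, -0.476248, -1.856991]
Step 3: Dot product.
a^T * proj(x) = -4*1.352108 - 2*(-1.869911) + 2*(-0.476248) + 4*(-1.856991) = -10.0491


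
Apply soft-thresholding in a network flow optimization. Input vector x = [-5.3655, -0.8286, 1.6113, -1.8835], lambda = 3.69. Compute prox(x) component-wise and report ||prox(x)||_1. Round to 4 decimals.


Soft-thresholding with lambda = 3.69:
prox(-5.3655) = sign(-5.3655)*max(|-5.3655| - 3.69, 0) = -1.6755
prox(-0.8286) = sign(-0.8286)*max(|-0.8286| - 3.69, 0) = 0.0
prox(1.6113) = sign(1.6113)*max(|1.6113| - 3.69, 0) = 0.0
prox(-1.8835) = sign(-1.8835)*max(|-1.8835| - 3.69, 0) = 0.0
prox(x) = [-1.6755, 0.0, 0.0, 0.0]
||prox(x)||_1 = 1.6755 + 0.0 + 0.0 + 0.0 = 1.6755


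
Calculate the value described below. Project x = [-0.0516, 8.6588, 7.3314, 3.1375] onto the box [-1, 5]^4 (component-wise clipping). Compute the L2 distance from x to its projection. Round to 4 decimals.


Project each component onto [-1, 5].
clip(-0.0516) = -0.0516, clip(8.6588) = 5.0, clip(7.3314) = 5.0, clip(3.1375) = 3.1375
Projection = [-0.0516, 5.0, 5.0, 3.1375]
Squared diffs: [0.0, 13.3868, 5.4354, 0.0]
Distance = sqrt(18.8222) = 4.3385


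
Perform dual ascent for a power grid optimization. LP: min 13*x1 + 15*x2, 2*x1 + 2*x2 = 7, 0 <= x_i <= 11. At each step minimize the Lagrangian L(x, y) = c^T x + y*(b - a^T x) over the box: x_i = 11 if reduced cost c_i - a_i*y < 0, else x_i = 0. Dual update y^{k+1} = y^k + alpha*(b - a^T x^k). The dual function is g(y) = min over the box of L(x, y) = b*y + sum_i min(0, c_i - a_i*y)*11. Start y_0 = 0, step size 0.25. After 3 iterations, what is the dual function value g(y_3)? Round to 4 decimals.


Dual ascent for LP: min 13*x1 + 15*x2, 2*x1 + 2*x2 = 7, 0 <= x_i <= 11
Step 1: y^k = 0.0, reduced costs: (13.0, 15.0)
  x^k = (0.0, 0.0), subgradient = b - a^T x = 7.0
  y^{k+1} = 0.0 + 0.25*7.0 = 1.75
Step 2: y^k = 1.75, reduced costs: (9.5, 11.5)
  x^k = (0.0, 0.0), subgradient = b - a^T x = 7.0
  y^{k+1} = 1.75 + 0.25*7.0 = 3.5
Step 3: y^k = 3.5, reduced costs: (6.0, 8.0)
  x^k = (0.0, 0.0), subgradient = b - a^T x = 7.0
  y^{k+1} = 3.5 + 0.25*7.0 = 5.25
Dual objective at y_3 = 5.25: reduced costs (2.5, 4.5), box minimizer x = (0.0, 0.0)
g(y_3) = b*y + (c1 - a1*y)*x1 + (c2 - a2*y)*x2 = 7*5.25 + 2.5*0.0 + 4.5*0.0 = 36.75 + 0.0 + 0.0 = 36.75


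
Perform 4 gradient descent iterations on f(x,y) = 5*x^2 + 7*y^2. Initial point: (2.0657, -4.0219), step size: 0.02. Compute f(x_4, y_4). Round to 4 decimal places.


Gradient descent on f(x,y) = 5*x^2 + 7*y^2.
Starting point: (2.0657, -4.0219), alpha = 0.02
Step 1: grad_x = 2*5*2.0657 = 20.657, grad_y = 2*7*-4.0219 = -56.3066
  x_1 = 2.0657 - 0.02*20.657 = 1.6526
  y_1 = -4.0219 - 0.02*-56.3066 = -2.8958
Step 2: grad_x = 2*5*1.6526 = 16.5256, grad_y = 2*7*-2.8958 = -40.5408
  x_2 = 1.6526 - 0.02*16.5256 = 1.322
  y_2 = -2.8958 - 0.02*-40.5408 = -2.085
Step 3: grad_x = 2*5*1.322 = 13.2205, grad_y = 2*7*-2.085 = -29.1893
  x_3 = 1.322 - 0.02*13.2205 = 1.0576
  y_3 = -2.085 - 0.02*-29.1893 = -1.5012
Step 4: grad_x = 2*5*1.0576 = 10.5764, grad_y = 2*7*-1.5012 = -21.0163
  x_4 = 1.0576 - 0.02*10.5764 = 0.8461
  y_4 = -1.5012 - 0.02*-21.0163 = -1.0808
f(0.8461, -1.0808) = 5*0.8461^2 + 7*(-1.0808)^2 = 11.757


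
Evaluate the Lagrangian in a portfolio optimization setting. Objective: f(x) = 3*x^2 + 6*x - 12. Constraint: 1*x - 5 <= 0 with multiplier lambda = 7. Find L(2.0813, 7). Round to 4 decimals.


Step 1: Evaluate f(x).
f(2.0813) = 3*2.0813^2 + 6*2.0813 - 12 = 13.4832
Step 2: Evaluate g(x).
g(2.0813) = 1*2.0813 - 5 = -2.9187
Step 3: Compute Lagrangian.
L = 13.4832 + 7*-2.9187 = -6.9477


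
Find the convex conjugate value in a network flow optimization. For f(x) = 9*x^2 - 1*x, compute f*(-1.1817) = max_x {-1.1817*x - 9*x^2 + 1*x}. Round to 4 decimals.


f*(y) = sup_x {y*x - a*x^2 - b*x} = sup_x {(y-b)*x - a*x^2}
FOC: (y - b) - 2a*x = 0 => x* = (y - b)/(2a)
x* = (-1.1817 + 1)/(2*9) = -0.0101
f*(-1.1817) = (y-b)^2/(4a) = (-1.1817 + 1)^2/(4*9)
= 0.033/36 = 0.0009
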